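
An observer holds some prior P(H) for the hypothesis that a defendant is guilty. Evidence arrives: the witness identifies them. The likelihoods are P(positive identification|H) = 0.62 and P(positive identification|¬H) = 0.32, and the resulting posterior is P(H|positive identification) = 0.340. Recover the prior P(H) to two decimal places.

P(H) = 0.21

In odds form, posterior odds = prior odds × likelihood ratio, so prior odds = posterior odds ÷ LR.
Posterior odds = 0.340/(1−0.340) = 0.5152. LR = 0.62/0.32 = 1.9375.
Prior odds = 0.5152/1.9375 = 0.2659, so P(H) = 0.2659/(1+0.2659) ≈ 0.21.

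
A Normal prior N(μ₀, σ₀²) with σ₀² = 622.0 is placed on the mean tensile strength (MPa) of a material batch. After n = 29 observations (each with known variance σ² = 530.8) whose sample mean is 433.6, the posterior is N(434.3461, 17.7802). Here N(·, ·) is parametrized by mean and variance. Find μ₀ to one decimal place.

The posterior mean is a precision-weighted average: μ_n = (τ₀μ₀ + τ_data·x̄)/(τ₀+τ_data), with τ₀=1/σ₀² and τ_data=n/σ².
Here τ₀ = 1/622.0 = 0.001608 and τ_data = 29/530.8 = 0.054635, so τ_n = 0.056243.
Rearranging for μ₀: μ₀ = (μ_n·τ_n − τ_data·x̄)/τ₀ = (434.3461·0.056243 − 0.054635·433.6) / 0.001608 = 0.739192/0.001608 ≈ 459.7.

μ₀ = 459.7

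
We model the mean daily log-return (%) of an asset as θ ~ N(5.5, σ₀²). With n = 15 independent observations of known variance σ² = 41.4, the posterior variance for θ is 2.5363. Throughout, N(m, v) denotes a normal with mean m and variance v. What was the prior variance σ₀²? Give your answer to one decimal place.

σ₀² = 31.3

Posterior precision equals prior precision plus data precision: 1/σ_n² = 1/σ₀² + n/σ².
So 1/σ₀² = 1/2.5363 − 15/41.4 = 0.394275 − 0.362319 = 0.031956.
Hence σ₀² = 1/0.031956 ≈ 31.3.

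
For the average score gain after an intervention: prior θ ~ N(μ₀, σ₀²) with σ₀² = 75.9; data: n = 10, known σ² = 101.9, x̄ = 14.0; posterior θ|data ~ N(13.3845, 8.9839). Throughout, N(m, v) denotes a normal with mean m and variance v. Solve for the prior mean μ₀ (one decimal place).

With known observation variance, the Normal–Normal posterior has precision τ_n = τ₀ + n/σ² and mean μ_n = (τ₀μ₀ + (n/σ²)x̄)/τ_n.
Here τ₀ = 1/75.9 = 0.013175 and τ_data = 10/101.9 = 0.098135, so τ_n = 0.111310.
Rearranging for μ₀: μ₀ = (μ_n·τ_n − τ_data·x̄)/τ₀ = (13.3845·0.111310 − 0.098135·14.0) / 0.013175 = 0.115939/0.013175 ≈ 8.8.

μ₀ = 8.8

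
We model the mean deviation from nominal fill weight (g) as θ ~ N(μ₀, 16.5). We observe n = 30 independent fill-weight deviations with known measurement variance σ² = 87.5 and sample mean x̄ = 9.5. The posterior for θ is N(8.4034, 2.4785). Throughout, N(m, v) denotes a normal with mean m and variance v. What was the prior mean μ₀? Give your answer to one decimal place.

μ₀ = 2.2

With known observation variance, the Normal–Normal posterior has precision τ_n = τ₀ + n/σ² and mean μ_n = (τ₀μ₀ + (n/σ²)x̄)/τ_n.
Here τ₀ = 1/16.5 = 0.060606 and τ_data = 30/87.5 = 0.342857, so τ_n = 0.403463.
Rearranging for μ₀: μ₀ = (μ_n·τ_n − τ_data·x̄)/τ₀ = (8.4034·0.403463 − 0.342857·9.5) / 0.060606 = 0.133319/0.060606 ≈ 2.2.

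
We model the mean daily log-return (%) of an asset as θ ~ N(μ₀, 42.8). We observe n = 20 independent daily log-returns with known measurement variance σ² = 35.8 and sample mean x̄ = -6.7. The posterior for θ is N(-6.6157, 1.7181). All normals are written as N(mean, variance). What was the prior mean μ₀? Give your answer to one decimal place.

With known observation variance, the Normal–Normal posterior has precision τ_n = τ₀ + n/σ² and mean μ_n = (τ₀μ₀ + (n/σ²)x̄)/τ_n.
Here τ₀ = 1/42.8 = 0.023364 and τ_data = 20/35.8 = 0.558659, so τ_n = 0.582023.
Rearranging for μ₀: μ₀ = (μ_n·τ_n − τ_data·x̄)/τ₀ = (-6.6157·0.582023 − 0.558659·-6.7) / 0.023364 = -0.107474/0.023364 ≈ -4.6.

μ₀ = -4.6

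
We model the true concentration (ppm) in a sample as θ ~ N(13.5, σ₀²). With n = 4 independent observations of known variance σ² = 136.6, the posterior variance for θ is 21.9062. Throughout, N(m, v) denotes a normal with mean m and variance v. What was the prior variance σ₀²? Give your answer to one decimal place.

For the Normal–Normal model with known σ², precisions add: τ_n = τ₀ + n/σ².
So 1/σ₀² = 1/21.9062 − 4/136.6 = 0.045649 − 0.029283 = 0.016366.
Hence σ₀² = 1/0.016366 ≈ 61.1.

σ₀² = 61.1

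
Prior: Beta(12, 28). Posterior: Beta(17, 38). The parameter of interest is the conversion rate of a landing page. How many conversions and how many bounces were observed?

Under Beta–binomial conjugacy the posterior parameters are (α+s, β+f).
Match parameters: s=17−12=5, f=38−28=10.

5 conversions and 10 bounces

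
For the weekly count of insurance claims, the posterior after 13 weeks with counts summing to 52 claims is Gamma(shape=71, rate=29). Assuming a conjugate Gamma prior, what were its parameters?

A Gamma(α, β) prior (rate parametrization) on a Poisson rate with n observations summing to S gives posterior Gamma(α+S, β+n).
So α = 71 − 52 = 19 and β = 29 − 13 = 16.

Gamma(shape=19, rate=16)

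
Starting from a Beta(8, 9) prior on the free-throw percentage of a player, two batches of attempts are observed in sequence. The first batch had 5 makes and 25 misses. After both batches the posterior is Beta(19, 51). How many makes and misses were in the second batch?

Because Beta–binomial updating is additive in the counts, the combined data contributed (α_post−α_prior, β_post−β_prior) successes and failures.
Total across both batches: 19−8=11 makes, 51−9=42 misses.
Subtract the first batch: 11−5=6 makes and 42−25=17 misses.

6 makes and 17 misses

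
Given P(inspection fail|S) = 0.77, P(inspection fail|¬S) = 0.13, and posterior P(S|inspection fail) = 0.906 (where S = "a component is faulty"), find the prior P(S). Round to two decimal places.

P(S) = 0.62

Bayes' rule in odds form gives O(S|E) = O(S)·[P(E|S)/P(E|¬S)], hence O(S) = O(S|E)/LR.
Posterior odds = 0.906/(1−0.906) = 9.6383. LR = 0.77/0.13 = 5.9231.
Prior odds = 9.6383/5.9231 = 1.6272, so P(S) = 1.6272/(1+1.6272) ≈ 0.62.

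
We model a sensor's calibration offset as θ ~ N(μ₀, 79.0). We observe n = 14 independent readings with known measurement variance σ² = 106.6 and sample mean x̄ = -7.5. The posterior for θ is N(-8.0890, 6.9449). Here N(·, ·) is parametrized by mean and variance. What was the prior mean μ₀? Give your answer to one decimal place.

μ₀ = -14.2

With known observation variance, the Normal–Normal posterior has precision τ_n = τ₀ + n/σ² and mean μ_n = (τ₀μ₀ + (n/σ²)x̄)/τ_n.
Here τ₀ = 1/79.0 = 0.012658 and τ_data = 14/106.6 = 0.131332, so τ_n = 0.143990.
Rearranging for μ₀: μ₀ = (μ_n·τ_n − τ_data·x̄)/τ₀ = (-8.0890·0.143990 − 0.131332·-7.5) / 0.012658 = -0.179745/0.012658 ≈ -14.2.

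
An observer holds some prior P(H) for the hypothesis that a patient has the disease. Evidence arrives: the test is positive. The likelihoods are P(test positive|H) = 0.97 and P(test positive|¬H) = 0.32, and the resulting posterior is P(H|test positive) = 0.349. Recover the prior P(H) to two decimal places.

Bayes' rule in odds form gives O(H|E) = O(H)·[P(E|H)/P(E|¬H)], hence O(H) = O(H|E)/LR.
Posterior odds = 0.349/(1−0.349) = 0.5361. LR = 0.97/0.32 = 3.0312.
Prior odds = 0.5361/3.0312 = 0.1769, so P(H) = 0.1769/(1+0.1769) ≈ 0.15.

P(H) = 0.15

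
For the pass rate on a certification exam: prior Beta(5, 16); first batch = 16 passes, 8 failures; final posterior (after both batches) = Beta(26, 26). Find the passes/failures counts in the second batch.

Sequential conjugate updates are equivalent to a single update on the pooled data, so total successes = posterior α − prior α and total failures = posterior β − prior β.
Total across both batches: 26−5=21 passes, 26−16=10 failures.
Subtract the first batch: 21−16=5 passes and 10−8=2 failures.

5 passes and 2 failures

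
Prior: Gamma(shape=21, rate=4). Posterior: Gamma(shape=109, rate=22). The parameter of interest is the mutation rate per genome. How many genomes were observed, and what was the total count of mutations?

Gamma–Poisson conjugacy: posterior shape = α + Σxᵢ, posterior rate = β + n.
Matching: Σxᵢ = 109 − 21 = 88 and n = 22 − 4 = 18.

n = 18 genomes with total 88 mutations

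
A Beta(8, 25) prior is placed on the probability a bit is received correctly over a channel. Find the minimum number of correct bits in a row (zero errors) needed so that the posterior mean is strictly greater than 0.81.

k = 99

After k correct bits and 0 errors the posterior is Beta(8+k, 25), with mean (8+k)/(8+25+k).
Set (8+k)/(33+k) > 0.81 and solve: k > (0.81·33 − 8)/(1 − 0.81) = 98.579.
The smallest integer exceeding 98.579 is 99, and checking k=99: (107)/(132) = 0.8106 > 0.81.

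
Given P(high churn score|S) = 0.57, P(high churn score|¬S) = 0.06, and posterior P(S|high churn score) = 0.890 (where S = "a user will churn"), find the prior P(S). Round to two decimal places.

P(S) = 0.46

Bayes' rule in odds form gives O(S|E) = O(S)·[P(E|S)/P(E|¬S)], hence O(S) = O(S|E)/LR.
Posterior odds = 0.890/(1−0.890) = 8.0909. LR = 0.57/0.06 = 9.5000.
Prior odds = 8.0909/9.5000 = 0.8517, so P(S) = 0.8517/(1+0.8517) ≈ 0.46.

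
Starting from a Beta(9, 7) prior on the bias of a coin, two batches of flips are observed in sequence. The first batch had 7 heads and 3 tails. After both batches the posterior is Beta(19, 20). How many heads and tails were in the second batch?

Sequential conjugate updates are equivalent to a single update on the pooled data, so total successes = posterior α − prior α and total failures = posterior β − prior β.
Total across both batches: 19−9=10 heads, 20−7=13 tails.
Subtract the first batch: 10−7=3 heads and 13−3=10 tails.

3 heads and 10 tails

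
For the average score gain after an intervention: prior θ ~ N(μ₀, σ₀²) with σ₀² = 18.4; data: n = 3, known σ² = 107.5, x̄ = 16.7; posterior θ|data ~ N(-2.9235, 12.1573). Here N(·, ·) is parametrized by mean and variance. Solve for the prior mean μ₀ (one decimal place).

μ₀ = -13.0

The posterior mean is a precision-weighted average: μ_n = (τ₀μ₀ + τ_data·x̄)/(τ₀+τ_data), with τ₀=1/σ₀² and τ_data=n/σ².
Here τ₀ = 1/18.4 = 0.054348 and τ_data = 3/107.5 = 0.027907, so τ_n = 0.082255.
Rearranging for μ₀: μ₀ = (μ_n·τ_n − τ_data·x̄)/τ₀ = (-2.9235·0.082255 − 0.027907·16.7) / 0.054348 = -0.706519/0.054348 ≈ -13.0.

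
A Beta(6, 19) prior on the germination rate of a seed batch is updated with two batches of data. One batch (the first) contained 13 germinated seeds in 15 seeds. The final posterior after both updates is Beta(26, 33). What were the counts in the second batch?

7 germinated seeds and 12 non-germinating seeds

Because Beta–binomial updating is additive in the counts, the combined data contributed (α_post−α_prior, β_post−β_prior) successes and failures.
Total across both batches: 26−6=20 germinated seeds, 33−19=14 non-germinating seeds.
Subtract the first batch: 20−13=7 germinated seeds and 14−2=12 non-germinating seeds.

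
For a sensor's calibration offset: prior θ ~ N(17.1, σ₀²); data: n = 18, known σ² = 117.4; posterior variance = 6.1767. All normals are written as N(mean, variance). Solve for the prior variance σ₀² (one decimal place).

σ₀² = 116.6

Posterior precision equals prior precision plus data precision: 1/σ_n² = 1/σ₀² + n/σ².
So 1/σ₀² = 1/6.1767 − 18/117.4 = 0.161899 − 0.153322 = 0.008577.
Hence σ₀² = 1/0.008577 ≈ 116.6.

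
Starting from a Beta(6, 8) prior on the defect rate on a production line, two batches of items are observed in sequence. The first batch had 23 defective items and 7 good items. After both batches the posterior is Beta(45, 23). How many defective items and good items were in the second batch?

16 defective items and 8 good items

Because Beta–binomial updating is additive in the counts, the combined data contributed (α_post−α_prior, β_post−β_prior) successes and failures.
Total across both batches: 45−6=39 defective items, 23−8=15 good items.
Subtract the first batch: 39−23=16 defective items and 15−7=8 good items.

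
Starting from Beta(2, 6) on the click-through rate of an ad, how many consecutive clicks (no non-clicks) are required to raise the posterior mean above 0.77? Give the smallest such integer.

k = 19

After k clicks and 0 non-clicks the posterior is Beta(2+k, 6), with mean (2+k)/(2+6+k).
Set (2+k)/(8+k) > 0.77 and solve: k > (0.77·8 − 2)/(1 − 0.77) = 18.087.
The smallest integer exceeding 18.087 is 19, and checking k=19: (21)/(27) = 0.7778 > 0.77.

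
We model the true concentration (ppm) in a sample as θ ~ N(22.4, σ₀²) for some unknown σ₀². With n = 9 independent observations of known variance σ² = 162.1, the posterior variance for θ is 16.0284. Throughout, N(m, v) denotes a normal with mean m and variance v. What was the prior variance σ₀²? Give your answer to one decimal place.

σ₀² = 145.6

Posterior precision equals prior precision plus data precision: 1/σ_n² = 1/σ₀² + n/σ².
So 1/σ₀² = 1/16.0284 − 9/162.1 = 0.062389 − 0.055521 = 0.006868.
Hence σ₀² = 1/0.006868 ≈ 145.6.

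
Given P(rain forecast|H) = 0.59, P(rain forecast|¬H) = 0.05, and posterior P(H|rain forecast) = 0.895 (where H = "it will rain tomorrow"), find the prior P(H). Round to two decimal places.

In odds form, posterior odds = prior odds × likelihood ratio, so prior odds = posterior odds ÷ LR.
Posterior odds = 0.895/(1−0.895) = 8.5238. LR = 0.59/0.05 = 11.8000.
Prior odds = 8.5238/11.8000 = 0.7224, so P(H) = 0.7224/(1+0.7224) ≈ 0.42.

P(H) = 0.42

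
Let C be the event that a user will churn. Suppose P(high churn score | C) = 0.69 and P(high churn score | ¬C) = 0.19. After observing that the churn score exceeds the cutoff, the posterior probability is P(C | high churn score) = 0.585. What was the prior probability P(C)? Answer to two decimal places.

P(C) = 0.28

Bayes' rule in odds form gives O(C|E) = O(C)·[P(E|C)/P(E|¬C)], hence O(C) = O(C|E)/LR.
Posterior odds = 0.585/(1−0.585) = 1.4096. LR = 0.69/0.19 = 3.6316.
Prior odds = 1.4096/3.6316 = 0.3881, so P(C) = 0.3881/(1+0.3881) ≈ 0.28.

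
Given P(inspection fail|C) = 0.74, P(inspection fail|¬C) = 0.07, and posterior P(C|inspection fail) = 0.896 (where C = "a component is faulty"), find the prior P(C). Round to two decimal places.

P(C) = 0.45

Bayes' rule in odds form gives O(C|E) = O(C)·[P(E|C)/P(E|¬C)], hence O(C) = O(C|E)/LR.
Posterior odds = 0.896/(1−0.896) = 8.6154. LR = 0.74/0.07 = 10.5714.
Prior odds = 8.6154/10.5714 = 0.8150, so P(C) = 0.8150/(1+0.8150) ≈ 0.45.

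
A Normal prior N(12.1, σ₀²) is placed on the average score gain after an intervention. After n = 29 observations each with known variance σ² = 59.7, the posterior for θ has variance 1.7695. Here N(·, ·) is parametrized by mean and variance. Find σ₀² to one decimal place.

For the Normal–Normal model with known σ², precisions add: τ_n = τ₀ + n/σ².
So 1/σ₀² = 1/1.7695 − 29/59.7 = 0.565131 − 0.485762 = 0.079369.
Hence σ₀² = 1/0.079369 ≈ 12.6.

σ₀² = 12.6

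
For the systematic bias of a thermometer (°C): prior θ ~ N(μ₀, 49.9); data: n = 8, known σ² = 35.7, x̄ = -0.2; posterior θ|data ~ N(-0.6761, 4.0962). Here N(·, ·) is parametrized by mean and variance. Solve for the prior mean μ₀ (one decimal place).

μ₀ = -6.0

The posterior mean is a precision-weighted average: μ_n = (τ₀μ₀ + τ_data·x̄)/(τ₀+τ_data), with τ₀=1/σ₀² and τ_data=n/σ².
Here τ₀ = 1/49.9 = 0.020040 and τ_data = 8/35.7 = 0.224090, so τ_n = 0.244130.
Rearranging for μ₀: μ₀ = (μ_n·τ_n − τ_data·x̄)/τ₀ = (-0.6761·0.244130 − 0.224090·-0.2) / 0.020040 = -0.120238/0.020040 ≈ -6.0.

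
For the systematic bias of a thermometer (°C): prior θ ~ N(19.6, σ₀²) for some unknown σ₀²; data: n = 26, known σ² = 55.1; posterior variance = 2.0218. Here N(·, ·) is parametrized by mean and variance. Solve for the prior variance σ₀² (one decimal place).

σ₀² = 44.0

For the Normal–Normal model with known σ², precisions add: τ_n = τ₀ + n/σ².
So 1/σ₀² = 1/2.0218 − 26/55.1 = 0.494609 − 0.471869 = 0.022740.
Hence σ₀² = 1/0.022740 ≈ 44.0.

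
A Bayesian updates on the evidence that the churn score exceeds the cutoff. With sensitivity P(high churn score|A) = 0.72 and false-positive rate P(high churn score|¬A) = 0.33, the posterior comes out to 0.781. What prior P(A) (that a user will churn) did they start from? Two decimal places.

In odds form, posterior odds = prior odds × likelihood ratio, so prior odds = posterior odds ÷ LR.
Posterior odds = 0.781/(1−0.781) = 3.5662. LR = 0.72/0.33 = 2.1818.
Prior odds = 3.5662/2.1818 = 1.6345, so P(A) = 1.6345/(1+1.6345) ≈ 0.62.

P(A) = 0.62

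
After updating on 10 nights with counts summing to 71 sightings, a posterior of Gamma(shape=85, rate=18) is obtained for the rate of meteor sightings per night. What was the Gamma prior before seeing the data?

A Gamma(α, β) prior (rate parametrization) on a Poisson rate with n observations summing to S gives posterior Gamma(α+S, β+n).
So α = 85 − 71 = 14 and β = 18 − 10 = 8.

Gamma(shape=14, rate=8)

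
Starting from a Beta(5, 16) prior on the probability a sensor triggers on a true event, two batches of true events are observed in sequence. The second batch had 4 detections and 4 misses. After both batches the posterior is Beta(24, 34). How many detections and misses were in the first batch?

Because Beta–binomial updating is additive in the counts, the combined data contributed (α_post−α_prior, β_post−β_prior) successes and failures.
Total across both batches: 24−5=19 detections, 34−16=18 misses.
Subtract the second batch: 19−4=15 detections and 18−4=14 misses.

15 detections and 14 misses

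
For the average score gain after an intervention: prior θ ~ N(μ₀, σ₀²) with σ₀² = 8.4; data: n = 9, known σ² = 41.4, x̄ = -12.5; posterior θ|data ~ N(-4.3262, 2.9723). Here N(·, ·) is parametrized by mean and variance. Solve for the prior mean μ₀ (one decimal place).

μ₀ = 10.6

With known observation variance, the Normal–Normal posterior has precision τ_n = τ₀ + n/σ² and mean μ_n = (τ₀μ₀ + (n/σ²)x̄)/τ_n.
Here τ₀ = 1/8.4 = 0.119048 and τ_data = 9/41.4 = 0.217391, so τ_n = 0.336439.
Rearranging for μ₀: μ₀ = (μ_n·τ_n − τ_data·x̄)/τ₀ = (-4.3262·0.336439 − 0.217391·-12.5) / 0.119048 = 1.261885/0.119048 ≈ 10.6.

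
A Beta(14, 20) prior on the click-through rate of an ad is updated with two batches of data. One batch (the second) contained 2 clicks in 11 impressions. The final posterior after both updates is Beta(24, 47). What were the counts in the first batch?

8 clicks and 18 non-clicks

Sequential conjugate updates are equivalent to a single update on the pooled data, so total successes = posterior α − prior α and total failures = posterior β − prior β.
Total across both batches: 24−14=10 clicks, 47−20=27 non-clicks.
Subtract the second batch: 10−2=8 clicks and 27−9=18 non-clicks.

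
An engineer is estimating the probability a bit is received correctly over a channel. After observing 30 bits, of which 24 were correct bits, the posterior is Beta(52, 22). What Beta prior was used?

Beta(28, 16)

Under Beta–binomial conjugacy the posterior parameters are (a+s, b+f).
Subtract the data counts: 52−24=28, 22−6=16.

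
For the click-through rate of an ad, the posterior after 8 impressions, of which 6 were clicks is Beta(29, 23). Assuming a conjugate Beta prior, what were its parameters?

A Beta(a, b) prior with s successes and f failures in binomial data gives a Beta(a+s, b+f) posterior.
Subtract the data counts: 29−6=23, 23−2=21.

Beta(23, 21)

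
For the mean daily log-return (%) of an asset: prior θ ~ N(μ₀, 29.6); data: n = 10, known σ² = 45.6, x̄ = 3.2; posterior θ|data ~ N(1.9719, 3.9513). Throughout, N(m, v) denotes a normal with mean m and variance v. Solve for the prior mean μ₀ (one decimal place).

The posterior mean is a precision-weighted average: μ_n = (τ₀μ₀ + τ_data·x̄)/(τ₀+τ_data), with τ₀=1/σ₀² and τ_data=n/σ².
Here τ₀ = 1/29.6 = 0.033784 and τ_data = 10/45.6 = 0.219298, so τ_n = 0.253082.
Rearranging for μ₀: μ₀ = (μ_n·τ_n − τ_data·x̄)/τ₀ = (1.9719·0.253082 − 0.219298·3.2) / 0.033784 = -0.202701/0.033784 ≈ -6.0.

μ₀ = -6.0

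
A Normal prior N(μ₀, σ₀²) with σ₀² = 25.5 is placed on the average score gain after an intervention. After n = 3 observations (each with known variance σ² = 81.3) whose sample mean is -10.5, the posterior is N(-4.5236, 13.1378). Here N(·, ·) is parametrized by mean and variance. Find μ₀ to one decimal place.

μ₀ = 1.1

With known observation variance, the Normal–Normal posterior has precision τ_n = τ₀ + n/σ² and mean μ_n = (τ₀μ₀ + (n/σ²)x̄)/τ_n.
Here τ₀ = 1/25.5 = 0.039216 and τ_data = 3/81.3 = 0.036900, so τ_n = 0.076116.
Rearranging for μ₀: μ₀ = (μ_n·τ_n − τ_data·x̄)/τ₀ = (-4.5236·0.076116 − 0.036900·-10.5) / 0.039216 = 0.043132/0.039216 ≈ 1.1.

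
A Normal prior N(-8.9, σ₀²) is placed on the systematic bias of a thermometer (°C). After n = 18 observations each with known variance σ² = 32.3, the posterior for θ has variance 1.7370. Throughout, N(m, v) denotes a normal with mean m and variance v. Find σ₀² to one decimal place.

σ₀² = 54.3

For the Normal–Normal model with known σ², precisions add: τ_n = τ₀ + n/σ².
So 1/σ₀² = 1/1.7370 − 18/32.3 = 0.575705 − 0.557276 = 0.018429.
Hence σ₀² = 1/0.018429 ≈ 54.3.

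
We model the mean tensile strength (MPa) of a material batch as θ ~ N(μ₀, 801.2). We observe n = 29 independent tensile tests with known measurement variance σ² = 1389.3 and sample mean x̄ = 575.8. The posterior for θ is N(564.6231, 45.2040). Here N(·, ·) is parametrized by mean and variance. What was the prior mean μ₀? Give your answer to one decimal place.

μ₀ = 377.7

With known observation variance, the Normal–Normal posterior has precision τ_n = τ₀ + n/σ² and mean μ_n = (τ₀μ₀ + (n/σ²)x̄)/τ_n.
Here τ₀ = 1/801.2 = 0.001248 and τ_data = 29/1389.3 = 0.020874, so τ_n = 0.022122.
Rearranging for μ₀: μ₀ = (μ_n·τ_n − τ_data·x̄)/τ₀ = (564.6231·0.022122 − 0.020874·575.8) / 0.001248 = 0.471343/0.001248 ≈ 377.7.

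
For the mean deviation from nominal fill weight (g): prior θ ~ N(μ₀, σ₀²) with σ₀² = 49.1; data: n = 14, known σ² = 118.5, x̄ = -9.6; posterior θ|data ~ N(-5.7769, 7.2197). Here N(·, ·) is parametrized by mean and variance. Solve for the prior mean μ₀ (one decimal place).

With known observation variance, the Normal–Normal posterior has precision τ_n = τ₀ + n/σ² and mean μ_n = (τ₀μ₀ + (n/σ²)x̄)/τ_n.
Here τ₀ = 1/49.1 = 0.020367 and τ_data = 14/118.5 = 0.118143, so τ_n = 0.138510.
Rearranging for μ₀: μ₀ = (μ_n·τ_n − τ_data·x̄)/τ₀ = (-5.7769·0.138510 − 0.118143·-9.6) / 0.020367 = 0.334014/0.020367 ≈ 16.4.

μ₀ = 16.4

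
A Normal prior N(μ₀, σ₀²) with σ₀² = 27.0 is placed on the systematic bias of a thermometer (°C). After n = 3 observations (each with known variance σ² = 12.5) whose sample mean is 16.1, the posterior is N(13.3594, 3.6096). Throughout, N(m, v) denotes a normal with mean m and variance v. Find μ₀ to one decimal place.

μ₀ = -4.4

With known observation variance, the Normal–Normal posterior has precision τ_n = τ₀ + n/σ² and mean μ_n = (τ₀μ₀ + (n/σ²)x̄)/τ_n.
Here τ₀ = 1/27.0 = 0.037037 and τ_data = 3/12.5 = 0.240000, so τ_n = 0.277037.
Rearranging for μ₀: μ₀ = (μ_n·τ_n − τ_data·x̄)/τ₀ = (13.3594·0.277037 − 0.240000·16.1) / 0.037037 = -0.162952/0.037037 ≈ -4.4.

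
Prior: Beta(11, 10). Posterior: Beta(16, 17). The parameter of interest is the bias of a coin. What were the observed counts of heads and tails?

5 heads and 7 tails

Beta is conjugate to the binomial likelihood: posterior = Beta(a+s, b+f).
So s = 16 − 11 = 5 and f = 17 − 10 = 7.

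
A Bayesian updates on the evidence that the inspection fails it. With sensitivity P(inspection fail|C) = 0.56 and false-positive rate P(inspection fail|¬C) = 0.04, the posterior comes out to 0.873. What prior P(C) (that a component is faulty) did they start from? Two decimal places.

Bayes' rule in odds form gives O(C|E) = O(C)·[P(E|C)/P(E|¬C)], hence O(C) = O(C|E)/LR.
Posterior odds = 0.873/(1−0.873) = 6.8740. LR = 0.56/0.04 = 14.0000.
Prior odds = 6.8740/14.0000 = 0.4910, so P(C) = 0.4910/(1+0.4910) ≈ 0.33.

P(C) = 0.33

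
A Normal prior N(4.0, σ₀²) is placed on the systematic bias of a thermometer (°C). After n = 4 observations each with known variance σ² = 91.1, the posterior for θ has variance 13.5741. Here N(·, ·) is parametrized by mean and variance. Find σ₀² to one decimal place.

For the Normal–Normal model with known σ², precisions add: τ_n = τ₀ + n/σ².
So 1/σ₀² = 1/13.5741 − 4/91.1 = 0.073670 − 0.043908 = 0.029762.
Hence σ₀² = 1/0.029762 ≈ 33.6.

σ₀² = 33.6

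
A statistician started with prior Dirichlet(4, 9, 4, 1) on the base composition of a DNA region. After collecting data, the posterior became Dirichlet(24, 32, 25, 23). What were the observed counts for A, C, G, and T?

For a Dirichlet(α) prior with multinomial counts c, the posterior is Dirichlet(α + c) componentwise.
Counts are posterior − prior componentwise: 24−4=20, 32−9=23, 25−4=21, 23−1=22.

counts (20, 23, 21, 22)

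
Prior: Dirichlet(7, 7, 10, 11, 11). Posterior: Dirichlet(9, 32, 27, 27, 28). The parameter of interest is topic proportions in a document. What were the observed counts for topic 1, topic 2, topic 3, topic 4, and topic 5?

counts (2, 25, 17, 16, 17)

For a Dirichlet(α) prior with multinomial counts c, the posterior is Dirichlet(α + c) componentwise.
Counts are posterior − prior componentwise: 9−7=2, 32−7=25, 27−10=17, 27−11=16, 28−11=17.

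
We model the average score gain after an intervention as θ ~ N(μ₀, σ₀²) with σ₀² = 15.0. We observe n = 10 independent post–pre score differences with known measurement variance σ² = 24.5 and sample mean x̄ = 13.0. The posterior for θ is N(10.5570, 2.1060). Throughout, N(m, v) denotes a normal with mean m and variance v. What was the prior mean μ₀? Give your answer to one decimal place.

The posterior mean is a precision-weighted average: μ_n = (τ₀μ₀ + τ_data·x̄)/(τ₀+τ_data), with τ₀=1/σ₀² and τ_data=n/σ².
Here τ₀ = 1/15.0 = 0.066667 and τ_data = 10/24.5 = 0.408163, so τ_n = 0.474830.
Rearranging for μ₀: μ₀ = (μ_n·τ_n − τ_data·x̄)/τ₀ = (10.5570·0.474830 − 0.408163·13.0) / 0.066667 = -0.293339/0.066667 ≈ -4.4.

μ₀ = -4.4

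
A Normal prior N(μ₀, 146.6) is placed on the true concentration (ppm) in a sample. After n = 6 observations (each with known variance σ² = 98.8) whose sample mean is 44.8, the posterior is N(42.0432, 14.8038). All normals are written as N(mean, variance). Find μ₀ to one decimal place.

With known observation variance, the Normal–Normal posterior has precision τ_n = τ₀ + n/σ² and mean μ_n = (τ₀μ₀ + (n/σ²)x̄)/τ_n.
Here τ₀ = 1/146.6 = 0.006821 and τ_data = 6/98.8 = 0.060729, so τ_n = 0.067550.
Rearranging for μ₀: μ₀ = (μ_n·τ_n − τ_data·x̄)/τ₀ = (42.0432·0.067550 − 0.060729·44.8) / 0.006821 = 0.119359/0.006821 ≈ 17.5.

μ₀ = 17.5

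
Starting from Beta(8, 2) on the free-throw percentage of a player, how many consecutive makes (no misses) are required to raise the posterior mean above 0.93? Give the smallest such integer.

k = 19

After k makes and 0 misses the posterior is Beta(8+k, 2), with mean (8+k)/(8+2+k).
Set (8+k)/(10+k) > 0.93 and solve: k > (0.93·10 − 8)/(1 − 0.93) = 18.571.
The smallest integer exceeding 18.571 is 19, and checking k=19: (27)/(29) = 0.9310 > 0.93.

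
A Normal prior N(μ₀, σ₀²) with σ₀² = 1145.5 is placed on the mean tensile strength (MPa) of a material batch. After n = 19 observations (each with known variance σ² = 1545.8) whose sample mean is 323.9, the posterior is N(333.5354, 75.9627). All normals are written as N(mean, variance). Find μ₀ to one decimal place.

μ₀ = 469.2

The posterior mean is a precision-weighted average: μ_n = (τ₀μ₀ + τ_data·x̄)/(τ₀+τ_data), with τ₀=1/σ₀² and τ_data=n/σ².
Here τ₀ = 1/1145.5 = 0.000873 and τ_data = 19/1545.8 = 0.012291, so τ_n = 0.013164.
Rearranging for μ₀: μ₀ = (μ_n·τ_n − τ_data·x̄)/τ₀ = (333.5354·0.013164 − 0.012291·323.9) / 0.000873 = 0.409605/0.000873 ≈ 469.2.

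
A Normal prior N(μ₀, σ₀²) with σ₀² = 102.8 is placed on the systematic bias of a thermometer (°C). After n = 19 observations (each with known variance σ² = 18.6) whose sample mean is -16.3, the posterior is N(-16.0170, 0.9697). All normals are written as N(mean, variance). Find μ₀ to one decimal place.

μ₀ = 13.7

The posterior mean is a precision-weighted average: μ_n = (τ₀μ₀ + τ_data·x̄)/(τ₀+τ_data), with τ₀=1/σ₀² and τ_data=n/σ².
Here τ₀ = 1/102.8 = 0.009728 and τ_data = 19/18.6 = 1.021505, so τ_n = 1.031233.
Rearranging for μ₀: μ₀ = (μ_n·τ_n − τ_data·x̄)/τ₀ = (-16.0170·1.031233 − 1.021505·-16.3) / 0.009728 = 0.133273/0.009728 ≈ 13.7.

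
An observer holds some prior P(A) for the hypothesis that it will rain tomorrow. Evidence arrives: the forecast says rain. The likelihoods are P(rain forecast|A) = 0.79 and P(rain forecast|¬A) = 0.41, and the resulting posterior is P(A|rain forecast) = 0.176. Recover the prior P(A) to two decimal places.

P(A) = 0.10

In odds form, posterior odds = prior odds × likelihood ratio, so prior odds = posterior odds ÷ LR.
Posterior odds = 0.176/(1−0.176) = 0.2136. LR = 0.79/0.41 = 1.9268.
Prior odds = 0.2136/1.9268 = 0.1109, so P(A) = 0.1109/(1+0.1109) ≈ 0.10.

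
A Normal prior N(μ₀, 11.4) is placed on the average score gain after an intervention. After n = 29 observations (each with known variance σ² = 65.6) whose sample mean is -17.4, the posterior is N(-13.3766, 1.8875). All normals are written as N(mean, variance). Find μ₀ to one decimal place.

With known observation variance, the Normal–Normal posterior has precision τ_n = τ₀ + n/σ² and mean μ_n = (τ₀μ₀ + (n/σ²)x̄)/τ_n.
Here τ₀ = 1/11.4 = 0.087719 and τ_data = 29/65.6 = 0.442073, so τ_n = 0.529792.
Rearranging for μ₀: μ₀ = (μ_n·τ_n − τ_data·x̄)/τ₀ = (-13.3766·0.529792 − 0.442073·-17.4) / 0.087719 = 0.605255/0.087719 ≈ 6.9.

μ₀ = 6.9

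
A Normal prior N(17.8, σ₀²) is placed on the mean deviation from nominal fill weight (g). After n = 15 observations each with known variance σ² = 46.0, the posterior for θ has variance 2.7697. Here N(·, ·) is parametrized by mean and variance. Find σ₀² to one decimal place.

Posterior precision equals prior precision plus data precision: 1/σ_n² = 1/σ₀² + n/σ².
So 1/σ₀² = 1/2.7697 − 15/46.0 = 0.361050 − 0.326087 = 0.034963.
Hence σ₀² = 1/0.034963 ≈ 28.6.

σ₀² = 28.6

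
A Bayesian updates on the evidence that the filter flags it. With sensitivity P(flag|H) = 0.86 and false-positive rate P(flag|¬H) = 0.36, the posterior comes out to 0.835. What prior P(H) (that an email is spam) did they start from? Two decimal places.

P(H) = 0.68

Bayes' rule in odds form gives O(H|E) = O(H)·[P(E|H)/P(E|¬H)], hence O(H) = O(H|E)/LR.
Posterior odds = 0.835/(1−0.835) = 5.0606. LR = 0.86/0.36 = 2.3889.
Prior odds = 5.0606/2.3889 = 2.1184, so P(H) = 2.1184/(1+2.1184) ≈ 0.68.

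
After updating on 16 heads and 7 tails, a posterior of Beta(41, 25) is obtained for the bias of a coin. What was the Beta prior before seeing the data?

Beta(25, 18)

Beta is conjugate to the binomial likelihood: posterior = Beta(a+s, b+f).
So a = 41 − 16 = 25 and b = 25 − 7 = 18.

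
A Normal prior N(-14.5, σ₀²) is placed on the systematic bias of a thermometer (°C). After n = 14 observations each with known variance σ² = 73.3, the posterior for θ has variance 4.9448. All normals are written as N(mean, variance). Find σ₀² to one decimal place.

σ₀² = 89.0

Posterior precision equals prior precision plus data precision: 1/σ_n² = 1/σ₀² + n/σ².
So 1/σ₀² = 1/4.9448 − 14/73.3 = 0.202233 − 0.190996 = 0.011237.
Hence σ₀² = 1/0.011237 ≈ 89.0.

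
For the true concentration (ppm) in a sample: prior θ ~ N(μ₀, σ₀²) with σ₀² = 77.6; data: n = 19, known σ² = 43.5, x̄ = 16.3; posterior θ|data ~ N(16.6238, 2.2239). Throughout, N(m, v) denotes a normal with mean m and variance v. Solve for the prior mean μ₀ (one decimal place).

The posterior mean is a precision-weighted average: μ_n = (τ₀μ₀ + τ_data·x̄)/(τ₀+τ_data), with τ₀=1/σ₀² and τ_data=n/σ².
Here τ₀ = 1/77.6 = 0.012887 and τ_data = 19/43.5 = 0.436782, so τ_n = 0.449669.
Rearranging for μ₀: μ₀ = (μ_n·τ_n − τ_data·x̄)/τ₀ = (16.6238·0.449669 − 0.436782·16.3) / 0.012887 = 0.355661/0.012887 ≈ 27.6.

μ₀ = 27.6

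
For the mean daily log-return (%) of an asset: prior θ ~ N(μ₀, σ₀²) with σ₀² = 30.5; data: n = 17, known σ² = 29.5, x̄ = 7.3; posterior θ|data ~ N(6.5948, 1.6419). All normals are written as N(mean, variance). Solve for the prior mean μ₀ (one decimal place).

μ₀ = -5.8

The posterior mean is a precision-weighted average: μ_n = (τ₀μ₀ + τ_data·x̄)/(τ₀+τ_data), with τ₀=1/σ₀² and τ_data=n/σ².
Here τ₀ = 1/30.5 = 0.032787 and τ_data = 17/29.5 = 0.576271, so τ_n = 0.609058.
Rearranging for μ₀: μ₀ = (μ_n·τ_n − τ_data·x̄)/τ₀ = (6.5948·0.609058 − 0.576271·7.3) / 0.032787 = -0.190163/0.032787 ≈ -5.8.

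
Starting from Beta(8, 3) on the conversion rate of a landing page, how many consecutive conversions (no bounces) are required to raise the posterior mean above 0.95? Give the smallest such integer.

k = 50

After k conversions and 0 bounces the posterior is Beta(8+k, 3), with mean (8+k)/(8+3+k).
Set (8+k)/(11+k) > 0.95 and solve: k > (0.95·11 − 8)/(1 − 0.95) = 49.000.
The smallest integer exceeding 49.000 is 50, and checking k=50: (58)/(61) = 0.9508 > 0.95.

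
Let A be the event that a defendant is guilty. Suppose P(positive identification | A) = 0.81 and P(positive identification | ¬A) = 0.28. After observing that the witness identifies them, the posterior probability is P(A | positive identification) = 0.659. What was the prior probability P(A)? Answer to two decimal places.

In odds form, posterior odds = prior odds × likelihood ratio, so prior odds = posterior odds ÷ LR.
Posterior odds = 0.659/(1−0.659) = 1.9326. LR = 0.81/0.28 = 2.8929.
Prior odds = 1.9326/2.8929 = 0.6680, so P(A) = 0.6680/(1+0.6680) ≈ 0.40.

P(A) = 0.40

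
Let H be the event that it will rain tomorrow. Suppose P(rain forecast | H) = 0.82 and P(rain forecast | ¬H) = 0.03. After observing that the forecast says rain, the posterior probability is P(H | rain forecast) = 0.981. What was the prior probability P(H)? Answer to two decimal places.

Bayes' rule in odds form gives O(H|E) = O(H)·[P(E|H)/P(E|¬H)], hence O(H) = O(H|E)/LR.
Posterior odds = 0.981/(1−0.981) = 51.6316. LR = 0.82/0.03 = 27.3333.
Prior odds = 51.6316/27.3333 = 1.8890, so P(H) = 1.8890/(1+1.8890) ≈ 0.65.

P(H) = 0.65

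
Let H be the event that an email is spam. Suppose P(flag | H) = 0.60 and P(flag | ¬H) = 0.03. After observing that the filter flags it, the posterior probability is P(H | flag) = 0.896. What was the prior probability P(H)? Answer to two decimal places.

P(H) = 0.30

In odds form, posterior odds = prior odds × likelihood ratio, so prior odds = posterior odds ÷ LR.
Posterior odds = 0.896/(1−0.896) = 8.6154. LR = 0.60/0.03 = 20.0000.
Prior odds = 8.6154/20.0000 = 0.4308, so P(H) = 0.4308/(1+0.4308) ≈ 0.30.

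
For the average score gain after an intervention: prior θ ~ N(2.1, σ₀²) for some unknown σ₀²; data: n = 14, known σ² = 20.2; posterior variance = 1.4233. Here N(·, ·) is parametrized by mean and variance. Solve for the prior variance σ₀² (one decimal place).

For the Normal–Normal model with known σ², precisions add: τ_n = τ₀ + n/σ².
So 1/σ₀² = 1/1.4233 − 14/20.2 = 0.702593 − 0.693069 = 0.009524.
Hence σ₀² = 1/0.009524 ≈ 105.0.

σ₀² = 105.0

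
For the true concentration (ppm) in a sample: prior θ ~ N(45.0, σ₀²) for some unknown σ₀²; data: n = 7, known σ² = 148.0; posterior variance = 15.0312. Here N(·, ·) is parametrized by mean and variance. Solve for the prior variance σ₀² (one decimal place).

For the Normal–Normal model with known σ², precisions add: τ_n = τ₀ + n/σ².
So 1/σ₀² = 1/15.0312 − 7/148.0 = 0.066528 − 0.047297 = 0.019231.
Hence σ₀² = 1/0.019231 ≈ 52.0.

σ₀² = 52.0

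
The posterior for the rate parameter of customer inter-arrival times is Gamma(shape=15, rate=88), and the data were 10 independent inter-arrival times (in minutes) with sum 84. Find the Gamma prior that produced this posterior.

Gamma(shape=5, rate=4)

For an exponential likelihood with a Gamma(α, β) prior on the rate, n observations with total T give posterior Gamma(α+n, β+T).
So α = 15 − 10 = 5 and β = 88 − 84 = 4.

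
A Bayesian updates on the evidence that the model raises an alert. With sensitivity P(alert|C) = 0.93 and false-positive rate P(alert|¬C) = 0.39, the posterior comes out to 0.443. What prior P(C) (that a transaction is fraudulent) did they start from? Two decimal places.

P(C) = 0.25

In odds form, posterior odds = prior odds × likelihood ratio, so prior odds = posterior odds ÷ LR.
Posterior odds = 0.443/(1−0.443) = 0.7953. LR = 0.93/0.39 = 2.3846.
Prior odds = 0.7953/2.3846 = 0.3335, so P(C) = 0.3335/(1+0.3335) ≈ 0.25.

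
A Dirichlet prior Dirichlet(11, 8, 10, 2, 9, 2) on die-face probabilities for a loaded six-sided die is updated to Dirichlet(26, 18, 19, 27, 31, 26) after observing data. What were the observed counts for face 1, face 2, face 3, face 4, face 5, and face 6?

counts (15, 10, 9, 25, 22, 24)

For a Dirichlet(α) prior with multinomial counts c, the posterior is Dirichlet(α + c) componentwise.
Counts are posterior − prior componentwise: 26−11=15, 18−8=10, 19−10=9, 27−2=25, 31−9=22, 26−2=24.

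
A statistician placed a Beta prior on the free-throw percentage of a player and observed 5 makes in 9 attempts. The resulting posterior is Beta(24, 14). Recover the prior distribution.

Beta(19, 10)

Beta is conjugate to the binomial likelihood: posterior = Beta(α+s, β+f).
So α = 24 − 5 = 19 and β = 14 − 4 = 10.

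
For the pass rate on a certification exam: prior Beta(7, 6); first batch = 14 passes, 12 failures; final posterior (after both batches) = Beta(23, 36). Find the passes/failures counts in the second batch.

Because Beta–binomial updating is additive in the counts, the combined data contributed (α_post−α_prior, β_post−β_prior) successes and failures.
Total across both batches: 23−7=16 passes, 36−6=30 failures.
Subtract the first batch: 16−14=2 passes and 30−12=18 failures.

2 passes and 18 failures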